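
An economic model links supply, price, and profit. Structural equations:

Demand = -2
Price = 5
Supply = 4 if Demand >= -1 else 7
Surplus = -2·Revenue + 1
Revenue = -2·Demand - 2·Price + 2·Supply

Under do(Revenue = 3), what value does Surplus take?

Intervening sets Revenue = 3 and removes its equation (Revenue = -2·Demand - 2·Price + 2·Supply).
Surplus = -2·Revenue + 1  [with Revenue=3]  = -5

-5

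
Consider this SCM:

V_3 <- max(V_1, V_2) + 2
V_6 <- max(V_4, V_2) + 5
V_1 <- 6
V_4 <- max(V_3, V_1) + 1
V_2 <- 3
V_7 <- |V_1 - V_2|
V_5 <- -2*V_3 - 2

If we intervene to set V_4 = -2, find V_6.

8

Under do(V_4=-2), the mechanism V_4 <- max(V_3, V_1) + 1 is discarded; V_4 is fixed at -2.
V_6 = max(V_4, V_2) + 5  [with V_4=-2, V_2=3]  = 8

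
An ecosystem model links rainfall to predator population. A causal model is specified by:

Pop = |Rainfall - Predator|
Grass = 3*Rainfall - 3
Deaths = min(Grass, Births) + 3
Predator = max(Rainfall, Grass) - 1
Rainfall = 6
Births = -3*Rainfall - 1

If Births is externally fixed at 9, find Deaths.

Intervening sets Births = 9 and removes its equation (Births = -3*Rainfall - 1).
Grass = 3*Rainfall - 3  [with Rainfall=6]  = 15
Deaths = min(Grass, Births) + 3  [with Grass=15, Births=9]  = 12

12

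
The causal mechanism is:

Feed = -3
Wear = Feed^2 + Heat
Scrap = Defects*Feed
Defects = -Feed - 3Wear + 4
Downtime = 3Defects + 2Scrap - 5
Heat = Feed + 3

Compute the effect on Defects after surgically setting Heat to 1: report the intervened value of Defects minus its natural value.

Under do(Heat=1), the mechanism Heat = Feed + 3 is discarded; Heat is fixed at 1.
Wear = Feed^2 + Heat  [with Feed=-3, Heat=1]  = 10
Defects = -Feed - 3Wear + 4  [with Feed=-3, Wear=10]  = -23
Without intervention: Heat = Feed + 3  [with Feed=-3]  = 0; Wear = Feed^2 + Heat  [with Feed=-3, Heat=0]  = 9; Defects = -Feed - 3Wear + 4  [with Feed=-3, Wear=9]  = -20.
Change = -23 − (-20) = -3.

-3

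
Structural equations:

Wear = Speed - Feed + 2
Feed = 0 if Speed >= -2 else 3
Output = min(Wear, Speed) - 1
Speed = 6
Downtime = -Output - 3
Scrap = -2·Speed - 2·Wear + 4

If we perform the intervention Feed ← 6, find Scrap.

Under do(Feed=6), the mechanism Feed = 0 if Speed >= -2 else 3 is discarded; Feed is fixed at 6.
Wear = Speed - Feed + 2  [with Speed=6, Feed=6]  = 2
Scrap = -2·Speed - 2·Wear + 4  [with Speed=6, Wear=2]  = -12

-12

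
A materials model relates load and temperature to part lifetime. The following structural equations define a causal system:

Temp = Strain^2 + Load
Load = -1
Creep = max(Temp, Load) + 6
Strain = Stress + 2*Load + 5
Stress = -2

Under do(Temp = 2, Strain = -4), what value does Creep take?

The joint intervention fixes Temp = 2, Strain = -4, removing each variable's own equation.
Creep = max(Temp, Load) + 6  [with Temp=2, Load=-1]  = 8

8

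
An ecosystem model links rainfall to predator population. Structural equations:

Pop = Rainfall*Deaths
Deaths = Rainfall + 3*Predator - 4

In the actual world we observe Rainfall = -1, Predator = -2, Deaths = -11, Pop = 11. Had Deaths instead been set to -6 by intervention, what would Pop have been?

The intervention breaks the incoming arrows to Deaths: Deaths = Rainfall + 3*Predator - 4 no longer applies, and Deaths = -6.
Pop = Rainfall*Deaths  [with Rainfall=-1, Deaths=-6]  = 6

6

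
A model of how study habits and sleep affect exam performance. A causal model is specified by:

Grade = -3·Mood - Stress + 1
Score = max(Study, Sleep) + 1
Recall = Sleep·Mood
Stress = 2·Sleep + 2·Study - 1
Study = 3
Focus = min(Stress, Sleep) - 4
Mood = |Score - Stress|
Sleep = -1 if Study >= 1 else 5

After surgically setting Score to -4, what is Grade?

do(Score=-4) replaces the equation Score = max(Study, Sleep) + 1 with the constant Score = -4.
Sleep = -1 if Study >= 1 else 5  [with Study=3]  = -1
Stress = 2·Sleep + 2·Study - 1  [with Sleep=-1, Study=3]  = 3
Mood = |Score - Stress|  [with Score=-4, Stress=3]  = 7
Grade = -3·Mood - Stress + 1  [with Mood=7, Stress=3]  = -23

-23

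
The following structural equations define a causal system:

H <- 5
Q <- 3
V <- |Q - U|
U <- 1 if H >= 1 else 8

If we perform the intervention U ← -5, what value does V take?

8

The intervention breaks the incoming arrows to U: U <- 1 if H >= 1 else 8 no longer applies, and U = -5.
V = |Q - U|  [with Q=3, U=-5]  = 8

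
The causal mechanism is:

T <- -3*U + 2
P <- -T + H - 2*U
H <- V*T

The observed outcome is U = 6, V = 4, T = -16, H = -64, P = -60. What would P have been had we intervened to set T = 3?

do(T=3) replaces the equation T <- -3*U + 2 with the constant T = 3.
H = V*T  [with V=4, T=3]  = 12
P = -T + H - 2*U  [with T=3, H=12, U=6]  = -3

-3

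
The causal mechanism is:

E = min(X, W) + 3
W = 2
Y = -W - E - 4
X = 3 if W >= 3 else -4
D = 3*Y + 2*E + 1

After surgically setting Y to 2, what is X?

The intervention breaks the incoming arrows to Y: Y = -W - E - 4 no longer applies, and Y = 2.
Since X is not a descendant of the intervened variable, it is unaffected.
X = 3 if W >= 3 else -4  [with W=2]  = -4

-4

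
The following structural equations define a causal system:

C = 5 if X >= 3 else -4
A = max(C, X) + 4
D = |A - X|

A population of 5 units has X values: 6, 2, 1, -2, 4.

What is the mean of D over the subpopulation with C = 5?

4.5

E[D|C=5] averages over only the 2 units with C=5 (X = 6, 4): D = 4, 5, mean 4.5.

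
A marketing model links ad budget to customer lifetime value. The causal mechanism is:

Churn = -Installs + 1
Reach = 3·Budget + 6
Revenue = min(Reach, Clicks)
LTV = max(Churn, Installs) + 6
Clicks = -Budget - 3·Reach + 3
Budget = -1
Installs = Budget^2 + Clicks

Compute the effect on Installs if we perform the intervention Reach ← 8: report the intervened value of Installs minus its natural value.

Under do(Reach=8), the mechanism Reach = 3·Budget + 6 is discarded; Reach is fixed at 8.
Clicks = -Budget - 3·Reach + 3  [with Budget=-1, Reach=8]  = -20
Installs = Budget^2 + Clicks  [with Budget=-1, Clicks=-20]  = -19
Without intervention: Reach = 3·Budget + 6  [with Budget=-1]  = 3; Clicks = -Budget - 3·Reach + 3  [with Budget=-1, Reach=3]  = -5; Installs = Budget^2 + Clicks  [with Budget=-1, Clicks=-5]  = -4.
Change = -19 − (-4) = -15.

-15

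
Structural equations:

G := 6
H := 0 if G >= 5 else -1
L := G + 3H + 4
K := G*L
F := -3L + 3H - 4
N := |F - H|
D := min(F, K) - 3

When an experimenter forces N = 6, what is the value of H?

do(N=6) replaces the equation N := |F - H| with the constant N = 6.
H is not downstream of the intervention, so its value is determined by the original equations.
H = 0 if G >= 5 else -1  [with G=6]  = 0

0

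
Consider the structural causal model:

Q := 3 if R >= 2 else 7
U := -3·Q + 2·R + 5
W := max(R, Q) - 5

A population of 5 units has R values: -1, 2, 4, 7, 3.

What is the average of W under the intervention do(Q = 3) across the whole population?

The intervention sets Q=3 in all 5 units regardless of R. Recomputing W per unit gives -2, -2, -1, 2, -2; average -1.

-1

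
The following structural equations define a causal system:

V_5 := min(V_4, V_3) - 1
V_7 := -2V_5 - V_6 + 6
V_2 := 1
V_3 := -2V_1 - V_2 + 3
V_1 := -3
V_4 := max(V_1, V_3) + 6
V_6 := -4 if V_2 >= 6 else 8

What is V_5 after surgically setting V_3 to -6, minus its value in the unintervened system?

do(V_3=-6) replaces the equation V_3 := -2V_1 - V_2 + 3 with the constant V_3 = -6.
V_4 = max(V_1, V_3) + 6  [with V_1=-3, V_3=-6]  = 3
V_5 = min(V_4, V_3) - 1  [with V_4=3, V_3=-6]  = -7
Without intervention: V_3 = -2V_1 - V_2 + 3  [with V_1=-3, V_2=1]  = 8; V_4 = max(V_1, V_3) + 6  [with V_1=-3, V_3=8]  = 14; V_5 = min(V_4, V_3) - 1  [with V_4=14, V_3=8]  = 7.
Change = -7 − 7 = -14.

-14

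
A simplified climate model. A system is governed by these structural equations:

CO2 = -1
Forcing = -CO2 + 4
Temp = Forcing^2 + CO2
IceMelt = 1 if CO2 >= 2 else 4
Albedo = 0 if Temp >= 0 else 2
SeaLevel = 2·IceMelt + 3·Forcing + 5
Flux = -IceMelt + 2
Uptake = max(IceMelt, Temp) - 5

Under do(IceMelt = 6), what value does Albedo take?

Intervening sets IceMelt = 6 and removes its equation (IceMelt = 1 if CO2 >= 2 else 4).
No directed path runs from IceMelt to Albedo, so Albedo keeps its natural value.
Forcing = -CO2 + 4  [with CO2=-1]  = 5
Temp = Forcing^2 + CO2  [with Forcing=5, CO2=-1]  = 24
Albedo = 0 if Temp >= 0 else 2  [with Temp=24]  = 0

0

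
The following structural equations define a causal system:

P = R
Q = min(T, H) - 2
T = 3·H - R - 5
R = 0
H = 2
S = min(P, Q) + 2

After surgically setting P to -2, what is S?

0

Under do(P=-2), the mechanism P = R is discarded; P is fixed at -2.
T = 3·H - R - 5  [with H=2, R=0]  = 1
Q = min(T, H) - 2  [with T=1, H=2]  = -1
S = min(P, Q) + 2  [with P=-2, Q=-1]  = 0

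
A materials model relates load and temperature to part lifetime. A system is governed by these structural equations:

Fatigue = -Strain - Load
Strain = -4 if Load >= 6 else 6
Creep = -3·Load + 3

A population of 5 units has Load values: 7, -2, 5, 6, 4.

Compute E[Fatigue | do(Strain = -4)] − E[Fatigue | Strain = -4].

2.5

The intervention sets Strain=-4 in all 5 units regardless of Load. Recomputing Fatigue per unit gives -3, 6, -1, -2, 0; average 0.
E[Fatigue|Strain=-4] averages over only the 2 units with Strain=-4 (Load = 7, 6): Fatigue = -3, -2, mean -2.5.
Difference = 0 − (-2.5) = 2.5.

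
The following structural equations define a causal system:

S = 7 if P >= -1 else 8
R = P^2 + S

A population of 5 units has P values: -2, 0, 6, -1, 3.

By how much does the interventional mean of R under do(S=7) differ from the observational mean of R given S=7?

do(S=7) breaks S's dependence on P. With S=7 fixed, R across the units is 11, 7, 43, 8, 16, mean 17.
Conditioning on S=7 selects the 4 unit(s) with P ∈ {0, 6, -1, 3}. Their R values: 7, 43, 8, 16. Mean = 18.5.
Difference = 17 − 18.5 = -1.5.

-1.5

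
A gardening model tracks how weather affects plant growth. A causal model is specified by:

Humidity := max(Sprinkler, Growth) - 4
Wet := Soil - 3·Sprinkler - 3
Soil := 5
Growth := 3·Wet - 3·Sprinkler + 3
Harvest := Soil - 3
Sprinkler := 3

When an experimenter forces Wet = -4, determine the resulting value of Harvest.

The intervention breaks the incoming arrows to Wet: Wet := Soil - 3·Sprinkler - 3 no longer applies, and Wet = -4.
No directed path runs from Wet to Harvest, so Harvest keeps its natural value.
Harvest = Soil - 3  [with Soil=5]  = 2

2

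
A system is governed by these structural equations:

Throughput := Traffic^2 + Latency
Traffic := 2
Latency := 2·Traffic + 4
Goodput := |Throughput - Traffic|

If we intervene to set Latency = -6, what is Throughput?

The intervention breaks the incoming arrows to Latency: Latency := 2·Traffic + 4 no longer applies, and Latency = -6.
Throughput = Traffic^2 + Latency  [with Traffic=2, Latency=-6]  = -2

-2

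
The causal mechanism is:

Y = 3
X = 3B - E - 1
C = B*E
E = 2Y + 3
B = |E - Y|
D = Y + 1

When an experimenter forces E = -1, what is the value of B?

4

The intervention breaks the incoming arrows to E: E = 2Y + 3 no longer applies, and E = -1.
B = |E - Y|  [with E=-1, Y=3]  = 4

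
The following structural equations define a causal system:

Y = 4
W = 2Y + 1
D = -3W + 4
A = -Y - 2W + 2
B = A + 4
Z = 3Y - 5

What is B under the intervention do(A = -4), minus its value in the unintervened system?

Intervening sets A = -4 and removes its equation (A = -Y - 2W + 2).
B = A + 4  [with A=-4]  = 0
Without intervention: W = 2Y + 1  [with Y=4]  = 9; A = -Y - 2W + 2  [with Y=4, W=9]  = -20; B = A + 4  [with A=-20]  = -16.
Change = 0 − (-16) = 16.

16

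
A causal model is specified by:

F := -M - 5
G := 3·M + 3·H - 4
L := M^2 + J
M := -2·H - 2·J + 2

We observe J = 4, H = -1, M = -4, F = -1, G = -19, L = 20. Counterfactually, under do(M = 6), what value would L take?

40

The intervention breaks the incoming arrows to M: M := -2·H - 2·J + 2 no longer applies, and M = 6.
L = M^2 + J  [with M=6, J=4]  = 40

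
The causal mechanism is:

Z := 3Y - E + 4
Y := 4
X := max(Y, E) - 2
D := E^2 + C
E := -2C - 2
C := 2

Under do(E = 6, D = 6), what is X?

Setting E = 6, D = 6 by intervention discards those variables' equations.
X = max(Y, E) - 2  [with Y=4, E=6]  = 4

4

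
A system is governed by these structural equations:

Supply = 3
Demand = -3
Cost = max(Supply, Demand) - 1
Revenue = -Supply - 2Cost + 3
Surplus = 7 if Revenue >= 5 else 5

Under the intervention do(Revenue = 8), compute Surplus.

7

Intervening sets Revenue = 8 and removes its equation (Revenue = -Supply - 2Cost + 3).
Surplus = 7 if Revenue >= 5 else 5  [with Revenue=8]  = 7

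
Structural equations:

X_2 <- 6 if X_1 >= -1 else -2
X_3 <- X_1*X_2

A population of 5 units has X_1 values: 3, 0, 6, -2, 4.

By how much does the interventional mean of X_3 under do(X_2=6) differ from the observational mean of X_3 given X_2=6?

-6.3

Every unit gets X_2=6 under the intervention. X_3 values become 18, 0, 36, -12, 24; E[X_3|do(X_2=6)] = 13.2.
Observing X_2=6 restricts to units where X_2's equation naturally yields 6: X_1 ∈ {3, 0, 6, 4}. In that subpopulation X_3 = 18, 0, 36, 24, mean 19.5.
Difference = 13.2 − 19.5 = -6.3.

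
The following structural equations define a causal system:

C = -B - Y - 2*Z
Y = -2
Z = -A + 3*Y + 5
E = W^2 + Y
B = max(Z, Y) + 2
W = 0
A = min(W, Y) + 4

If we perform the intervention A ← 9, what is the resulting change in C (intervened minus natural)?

The intervention breaks the incoming arrows to A: A = min(W, Y) + 4 no longer applies, and A = 9.
Z = -A + 3*Y + 5  [with A=9, Y=-2]  = -10
B = max(Z, Y) + 2  [with Z=-10, Y=-2]  = 0
C = -B - Y - 2*Z  [with B=0, Y=-2, Z=-10]  = 22
Without intervention: A = min(W, Y) + 4  [with W=0, Y=-2]  = 2; Z = -A + 3*Y + 5  [with A=2, Y=-2]  = -3; B = max(Z, Y) + 2  [with Z=-3, Y=-2]  = 0; C = -B - Y - 2*Z  [with B=0, Y=-2, Z=-3]  = 8.
Change = 22 − 8 = 14.

14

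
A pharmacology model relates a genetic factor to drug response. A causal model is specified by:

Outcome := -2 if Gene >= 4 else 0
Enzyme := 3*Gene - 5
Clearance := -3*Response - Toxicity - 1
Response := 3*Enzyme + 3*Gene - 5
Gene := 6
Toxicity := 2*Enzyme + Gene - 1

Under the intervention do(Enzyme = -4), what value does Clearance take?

do(Enzyme=-4) replaces the equation Enzyme := 3*Gene - 5 with the constant Enzyme = -4.
Response = 3*Enzyme + 3*Gene - 5  [with Enzyme=-4, Gene=6]  = 1
Toxicity = 2*Enzyme + Gene - 1  [with Enzyme=-4, Gene=6]  = -3
Clearance = -3*Response - Toxicity - 1  [with Response=1, Toxicity=-3]  = -1

-1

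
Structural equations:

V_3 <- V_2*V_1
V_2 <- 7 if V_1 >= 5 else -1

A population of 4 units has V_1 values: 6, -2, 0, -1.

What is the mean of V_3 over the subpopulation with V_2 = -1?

1

E[V_3|V_2=-1] averages over only the 3 units with V_2=-1 (V_1 = -2, 0, -1): V_3 = 2, 0, 1, mean 1.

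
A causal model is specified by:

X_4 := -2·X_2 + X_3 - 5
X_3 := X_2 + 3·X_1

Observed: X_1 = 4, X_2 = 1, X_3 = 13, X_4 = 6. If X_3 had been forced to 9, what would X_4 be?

2

The intervention breaks the incoming arrows to X_3: X_3 := X_2 + 3·X_1 no longer applies, and X_3 = 9.
X_4 = -2·X_2 + X_3 - 5  [with X_2=1, X_3=9]  = 2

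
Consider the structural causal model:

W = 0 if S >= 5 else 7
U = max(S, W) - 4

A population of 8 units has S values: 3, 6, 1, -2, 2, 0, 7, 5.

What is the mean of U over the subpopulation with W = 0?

2

Observing W=0 restricts to units where W's equation naturally yields 0: S ∈ {6, 7, 5}. In that subpopulation U = 2, 3, 1, mean 2.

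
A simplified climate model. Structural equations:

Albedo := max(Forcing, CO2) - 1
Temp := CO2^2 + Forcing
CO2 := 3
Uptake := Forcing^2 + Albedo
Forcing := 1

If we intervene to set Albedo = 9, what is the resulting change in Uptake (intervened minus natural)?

7

Intervening sets Albedo = 9 and removes its equation (Albedo := max(Forcing, CO2) - 1).
Uptake = Forcing^2 + Albedo  [with Forcing=1, Albedo=9]  = 10
Without intervention: Albedo = max(Forcing, CO2) - 1  [with Forcing=1, CO2=3]  = 2; Uptake = Forcing^2 + Albedo  [with Forcing=1, Albedo=2]  = 3.
Change = 10 − 3 = 7.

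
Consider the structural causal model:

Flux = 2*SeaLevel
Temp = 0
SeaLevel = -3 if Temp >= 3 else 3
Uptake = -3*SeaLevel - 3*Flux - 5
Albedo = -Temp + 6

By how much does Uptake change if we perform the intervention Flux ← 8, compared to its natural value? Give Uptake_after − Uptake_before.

Intervening sets Flux = 8 and removes its equation (Flux = 2*SeaLevel).
SeaLevel = -3 if Temp >= 3 else 3  [with Temp=0]  = 3
Uptake = -3*SeaLevel - 3*Flux - 5  [with SeaLevel=3, Flux=8]  = -38
Without intervention: SeaLevel = -3 if Temp >= 3 else 3  [with Temp=0]  = 3; Flux = 2*SeaLevel  [with SeaLevel=3]  = 6; Uptake = -3*SeaLevel - 3*Flux - 5  [with SeaLevel=3, Flux=6]  = -32.
Change = -38 − (-32) = -6.

-6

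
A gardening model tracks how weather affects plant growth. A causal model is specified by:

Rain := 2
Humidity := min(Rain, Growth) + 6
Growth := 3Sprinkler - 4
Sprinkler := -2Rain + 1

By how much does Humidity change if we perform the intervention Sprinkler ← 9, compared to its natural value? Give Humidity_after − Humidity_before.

Under do(Sprinkler=9), the mechanism Sprinkler := -2Rain + 1 is discarded; Sprinkler is fixed at 9.
Growth = 3Sprinkler - 4  [with Sprinkler=9]  = 23
Humidity = min(Rain, Growth) + 6  [with Rain=2, Growth=23]  = 8
Without intervention: Sprinkler = -2Rain + 1  [with Rain=2]  = -3; Growth = 3Sprinkler - 4  [with Sprinkler=-3]  = -13; Humidity = min(Rain, Growth) + 6  [with Rain=2, Growth=-13]  = -7.
Change = 8 − (-7) = 15.

15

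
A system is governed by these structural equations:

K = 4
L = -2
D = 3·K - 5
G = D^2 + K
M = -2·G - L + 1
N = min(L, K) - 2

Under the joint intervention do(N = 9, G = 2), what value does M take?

Setting N = 9, G = 2 by intervention discards those variables' equations.
M = -2·G - L + 1  [with G=2, L=-2]  = -1

-1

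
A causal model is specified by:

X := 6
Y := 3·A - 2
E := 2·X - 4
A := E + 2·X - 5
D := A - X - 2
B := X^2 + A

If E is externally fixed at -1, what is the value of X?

6

Under do(E=-1), the mechanism E := 2·X - 4 is discarded; E is fixed at -1.
X is not downstream of the intervention, so its value is determined by the original equations.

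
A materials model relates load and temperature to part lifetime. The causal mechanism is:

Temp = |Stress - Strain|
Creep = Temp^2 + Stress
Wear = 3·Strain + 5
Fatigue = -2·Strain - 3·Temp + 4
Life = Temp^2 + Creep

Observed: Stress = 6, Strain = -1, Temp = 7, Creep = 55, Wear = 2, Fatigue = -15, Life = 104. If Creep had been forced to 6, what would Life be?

55

The intervention breaks the incoming arrows to Creep: Creep = Temp^2 + Stress no longer applies, and Creep = 6.
Temp = |Stress - Strain|  [with Stress=6, Strain=-1]  = 7
Life = Temp^2 + Creep  [with Temp=7, Creep=6]  = 55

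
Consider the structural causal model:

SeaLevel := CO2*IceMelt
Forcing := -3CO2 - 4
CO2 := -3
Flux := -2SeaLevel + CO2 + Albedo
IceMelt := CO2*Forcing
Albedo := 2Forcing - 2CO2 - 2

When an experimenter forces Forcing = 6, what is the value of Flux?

-95

Under do(Forcing=6), the mechanism Forcing := -3CO2 - 4 is discarded; Forcing is fixed at 6.
IceMelt = CO2*Forcing  [with CO2=-3, Forcing=6]  = -18
Albedo = 2Forcing - 2CO2 - 2  [with Forcing=6, CO2=-3]  = 16
SeaLevel = CO2*IceMelt  [with CO2=-3, IceMelt=-18]  = 54
Flux = -2SeaLevel + CO2 + Albedo  [with SeaLevel=54, CO2=-3, Albedo=16]  = -95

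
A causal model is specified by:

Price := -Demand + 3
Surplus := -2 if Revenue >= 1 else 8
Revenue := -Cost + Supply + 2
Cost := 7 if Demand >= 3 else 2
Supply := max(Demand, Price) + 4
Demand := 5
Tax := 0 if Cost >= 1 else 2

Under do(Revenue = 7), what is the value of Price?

Under do(Revenue=7), the mechanism Revenue := -Cost + Supply + 2 is discarded; Revenue is fixed at 7.
No directed path runs from Revenue to Price, so Price keeps its natural value.
Price = -Demand + 3  [with Demand=5]  = -2

-2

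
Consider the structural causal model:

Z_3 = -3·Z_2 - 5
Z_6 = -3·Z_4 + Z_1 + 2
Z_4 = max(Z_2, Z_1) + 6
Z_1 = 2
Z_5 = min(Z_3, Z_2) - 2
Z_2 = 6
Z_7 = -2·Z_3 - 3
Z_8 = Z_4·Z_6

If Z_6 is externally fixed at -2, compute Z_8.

Intervening sets Z_6 = -2 and removes its equation (Z_6 = -3·Z_4 + Z_1 + 2).
Z_4 = max(Z_2, Z_1) + 6  [with Z_2=6, Z_1=2]  = 12
Z_8 = Z_4·Z_6  [with Z_4=12, Z_6=-2]  = -24

-24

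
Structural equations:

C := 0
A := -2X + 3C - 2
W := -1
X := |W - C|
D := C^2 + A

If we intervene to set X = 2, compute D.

-6

do(X=2) replaces the equation X := |W - C| with the constant X = 2.
A = -2X + 3C - 2  [with X=2, C=0]  = -6
D = C^2 + A  [with C=0, A=-6]  = -6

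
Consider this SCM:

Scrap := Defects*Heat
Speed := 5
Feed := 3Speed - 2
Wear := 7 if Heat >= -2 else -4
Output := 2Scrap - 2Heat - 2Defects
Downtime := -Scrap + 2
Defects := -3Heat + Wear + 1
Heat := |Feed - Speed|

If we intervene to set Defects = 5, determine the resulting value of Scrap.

40

The intervention breaks the incoming arrows to Defects: Defects := -3Heat + Wear + 1 no longer applies, and Defects = 5.
Feed = 3Speed - 2  [with Speed=5]  = 13
Heat = |Feed - Speed|  [with Feed=13, Speed=5]  = 8
Scrap = Defects*Heat  [with Defects=5, Heat=8]  = 40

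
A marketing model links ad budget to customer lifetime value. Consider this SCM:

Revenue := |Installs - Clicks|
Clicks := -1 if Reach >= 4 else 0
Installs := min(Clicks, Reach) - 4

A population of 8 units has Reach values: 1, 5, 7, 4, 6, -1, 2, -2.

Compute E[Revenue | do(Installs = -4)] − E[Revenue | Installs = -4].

Every unit gets Installs=-4 under the intervention. Revenue values become 4, 3, 3, 3, 3, 4, 4, 4; E[Revenue|do(Installs=-4)] = 3.5.
Observing Installs=-4 restricts to units where Installs's equation naturally yields -4: Reach ∈ {1, 2}. In that subpopulation Revenue = 4, 4, mean 4.
Difference = 3.5 − 4 = -0.5.

-0.5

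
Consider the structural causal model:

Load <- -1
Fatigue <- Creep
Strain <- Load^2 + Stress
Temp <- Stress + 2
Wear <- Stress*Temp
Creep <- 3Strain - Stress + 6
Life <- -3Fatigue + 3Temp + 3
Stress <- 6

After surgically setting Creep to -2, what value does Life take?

do(Creep=-2) replaces the equation Creep <- 3Strain - Stress + 6 with the constant Creep = -2.
Temp = Stress + 2  [with Stress=6]  = 8
Fatigue = Creep  [with Creep=-2]  = -2
Life = -3Fatigue + 3Temp + 3  [with Fatigue=-2, Temp=8]  = 33

33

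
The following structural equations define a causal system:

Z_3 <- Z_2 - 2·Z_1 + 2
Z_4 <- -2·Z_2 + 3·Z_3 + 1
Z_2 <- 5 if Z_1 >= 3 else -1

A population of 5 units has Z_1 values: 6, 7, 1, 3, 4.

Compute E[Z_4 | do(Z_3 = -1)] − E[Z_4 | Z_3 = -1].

Under do(Z_3=-1), Z_3's equation is replaced by Z_3=-1 for every unit. Per-unit Z_4: -12, -12, 0, -12, -12. Mean = -9.6.
E[Z_4|Z_3=-1] averages over only the 2 units with Z_3=-1 (Z_1 = 1, 4): Z_4 = 0, -12, mean -6.
Difference = -9.6 − (-6) = -3.6.

-3.6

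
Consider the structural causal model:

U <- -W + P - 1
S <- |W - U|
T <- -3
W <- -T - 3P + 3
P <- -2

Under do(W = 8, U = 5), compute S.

Setting W = 8, U = 5 by intervention discards those variables' equations.
S = |W - U|  [with W=8, U=5]  = 3

3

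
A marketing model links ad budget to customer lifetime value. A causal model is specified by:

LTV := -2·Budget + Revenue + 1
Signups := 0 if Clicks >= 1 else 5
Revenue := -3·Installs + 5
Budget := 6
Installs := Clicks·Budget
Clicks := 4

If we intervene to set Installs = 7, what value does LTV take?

-27

The intervention breaks the incoming arrows to Installs: Installs := Clicks·Budget no longer applies, and Installs = 7.
Revenue = -3·Installs + 5  [with Installs=7]  = -16
LTV = -2·Budget + Revenue + 1  [with Budget=6, Revenue=-16]  = -27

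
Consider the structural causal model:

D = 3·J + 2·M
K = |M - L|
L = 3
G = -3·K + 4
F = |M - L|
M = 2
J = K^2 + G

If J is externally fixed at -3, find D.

Under do(J=-3), the mechanism J = K^2 + G is discarded; J is fixed at -3.
D = 3·J + 2·M  [with J=-3, M=2]  = -5

-5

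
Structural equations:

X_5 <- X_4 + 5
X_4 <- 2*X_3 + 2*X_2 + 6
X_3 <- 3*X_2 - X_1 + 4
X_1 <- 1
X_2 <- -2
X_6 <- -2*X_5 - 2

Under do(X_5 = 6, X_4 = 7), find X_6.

-14

Setting X_5 = 6, X_4 = 7 by intervention discards those variables' equations.
X_6 = -2*X_5 - 2  [with X_5=6]  = -14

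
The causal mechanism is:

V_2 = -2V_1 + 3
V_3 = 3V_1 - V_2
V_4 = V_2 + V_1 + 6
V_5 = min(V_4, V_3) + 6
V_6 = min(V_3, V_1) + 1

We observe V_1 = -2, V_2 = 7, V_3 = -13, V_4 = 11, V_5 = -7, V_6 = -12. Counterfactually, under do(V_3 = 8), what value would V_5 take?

14

do(V_3=8) replaces the equation V_3 = 3V_1 - V_2 with the constant V_3 = 8.
V_2 = -2V_1 + 3  [with V_1=-2]  = 7
V_4 = V_2 + V_1 + 6  [with V_2=7, V_1=-2]  = 11
V_5 = min(V_4, V_3) + 6  [with V_4=11, V_3=8]  = 14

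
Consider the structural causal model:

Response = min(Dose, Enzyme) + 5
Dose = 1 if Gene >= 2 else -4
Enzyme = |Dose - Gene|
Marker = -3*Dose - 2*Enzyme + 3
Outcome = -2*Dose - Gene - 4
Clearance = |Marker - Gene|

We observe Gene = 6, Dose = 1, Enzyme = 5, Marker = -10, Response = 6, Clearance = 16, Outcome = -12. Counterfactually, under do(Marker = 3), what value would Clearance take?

Under do(Marker=3), the mechanism Marker = -3*Dose - 2*Enzyme + 3 is discarded; Marker is fixed at 3.
Clearance = |Marker - Gene|  [with Marker=3, Gene=6]  = 3

3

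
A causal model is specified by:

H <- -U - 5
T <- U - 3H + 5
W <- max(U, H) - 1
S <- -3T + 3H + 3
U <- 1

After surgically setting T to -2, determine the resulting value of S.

The intervention breaks the incoming arrows to T: T <- U - 3H + 5 no longer applies, and T = -2.
H = -U - 5  [with U=1]  = -6
S = -3T + 3H + 3  [with T=-2, H=-6]  = -9

-9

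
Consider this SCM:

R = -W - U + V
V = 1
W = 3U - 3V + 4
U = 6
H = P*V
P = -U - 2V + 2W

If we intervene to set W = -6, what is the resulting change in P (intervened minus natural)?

The intervention breaks the incoming arrows to W: W = 3U - 3V + 4 no longer applies, and W = -6.
P = -U - 2V + 2W  [with U=6, V=1, W=-6]  = -20
Without intervention: W = 3U - 3V + 4  [with U=6, V=1]  = 19; P = -U - 2V + 2W  [with U=6, V=1, W=19]  = 30.
Change = -20 − 30 = -50.

-50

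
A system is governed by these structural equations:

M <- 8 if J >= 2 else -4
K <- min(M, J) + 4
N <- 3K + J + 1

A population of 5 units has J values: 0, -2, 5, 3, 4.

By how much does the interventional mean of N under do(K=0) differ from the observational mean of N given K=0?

3

Every unit gets K=0 under the intervention. N values become 1, -1, 6, 4, 5; E[N|do(K=0)] = 3.
Conditioning on K=0 selects the 2 unit(s) with J ∈ {0, -2}. Their N values: 1, -1. Mean = 0.
Difference = 3 − 0 = 3.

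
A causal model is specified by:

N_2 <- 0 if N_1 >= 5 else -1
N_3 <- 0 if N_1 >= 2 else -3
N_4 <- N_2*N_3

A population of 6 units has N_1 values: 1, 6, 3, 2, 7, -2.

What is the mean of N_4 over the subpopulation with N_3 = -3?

Conditioning on N_3=-3 selects the 2 unit(s) with N_1 ∈ {1, -2}. Their N_4 values: 3, 3. Mean = 3.

3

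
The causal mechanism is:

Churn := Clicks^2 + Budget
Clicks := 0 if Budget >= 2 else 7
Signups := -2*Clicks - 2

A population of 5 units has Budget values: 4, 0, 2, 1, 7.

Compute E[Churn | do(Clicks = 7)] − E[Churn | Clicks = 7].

2.3

Every unit gets Clicks=7 under the intervention. Churn values become 53, 49, 51, 50, 56; E[Churn|do(Clicks=7)] = 51.8.
Observing Clicks=7 restricts to units where Clicks's equation naturally yields 7: Budget ∈ {0, 1}. In that subpopulation Churn = 49, 50, mean 49.5.
Difference = 51.8 − 49.5 = 2.3.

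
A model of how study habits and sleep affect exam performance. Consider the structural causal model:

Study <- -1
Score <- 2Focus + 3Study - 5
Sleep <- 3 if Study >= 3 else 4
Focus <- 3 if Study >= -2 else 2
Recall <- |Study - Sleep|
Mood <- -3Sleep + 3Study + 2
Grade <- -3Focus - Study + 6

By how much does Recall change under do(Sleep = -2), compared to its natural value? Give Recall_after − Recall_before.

Under do(Sleep=-2), the mechanism Sleep <- 3 if Study >= 3 else 4 is discarded; Sleep is fixed at -2.
Recall = |Study - Sleep|  [with Study=-1, Sleep=-2]  = 1
Without intervention: Sleep = 3 if Study >= 3 else 4  [with Study=-1]  = 4; Recall = |Study - Sleep|  [with Study=-1, Sleep=4]  = 5.
Change = 1 − 5 = -4.

-4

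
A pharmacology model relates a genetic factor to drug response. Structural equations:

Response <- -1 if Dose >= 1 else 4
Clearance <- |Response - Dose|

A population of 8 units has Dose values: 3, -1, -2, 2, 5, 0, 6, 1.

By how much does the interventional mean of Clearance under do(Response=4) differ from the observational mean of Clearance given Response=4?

-2

Under do(Response=4), Response's equation is replaced by Response=4 for every unit. Per-unit Clearance: 1, 5, 6, 2, 1, 4, 2, 3. Mean = 3.
Conditioning on Response=4 selects the 3 unit(s) with Dose ∈ {-1, -2, 0}. Their Clearance values: 5, 6, 4. Mean = 5.
Difference = 3 − 5 = -2.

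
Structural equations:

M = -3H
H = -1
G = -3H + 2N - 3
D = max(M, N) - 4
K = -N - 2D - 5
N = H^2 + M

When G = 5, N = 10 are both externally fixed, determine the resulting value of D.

6

Under do(G = 5, N = 10), each intervened variable's structural equation is replaced by its fixed value.
M = -3H  [with H=-1]  = 3
D = max(M, N) - 4  [with M=3, N=10]  = 6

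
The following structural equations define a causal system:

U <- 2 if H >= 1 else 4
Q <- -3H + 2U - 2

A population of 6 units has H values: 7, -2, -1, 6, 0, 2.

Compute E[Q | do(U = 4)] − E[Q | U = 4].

Under do(U=4), U's equation is replaced by U=4 for every unit. Per-unit Q: -15, 12, 9, -12, 6, 0. Mean = 0.
E[Q|U=4] averages over only the 3 units with U=4 (H = -2, -1, 0): Q = 12, 9, 6, mean 9.
Difference = 0 − 9 = -9.

-9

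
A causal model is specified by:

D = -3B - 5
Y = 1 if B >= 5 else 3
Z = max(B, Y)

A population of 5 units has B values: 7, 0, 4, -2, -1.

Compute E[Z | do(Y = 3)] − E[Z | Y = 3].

Every unit gets Y=3 under the intervention. Z values become 7, 3, 4, 3, 3; E[Z|do(Y=3)] = 4.
E[Z|Y=3] averages over only the 4 units with Y=3 (B = 0, 4, -2, -1): Z = 3, 4, 3, 3, mean 3.25.
Difference = 4 − 3.25 = 0.75.

0.75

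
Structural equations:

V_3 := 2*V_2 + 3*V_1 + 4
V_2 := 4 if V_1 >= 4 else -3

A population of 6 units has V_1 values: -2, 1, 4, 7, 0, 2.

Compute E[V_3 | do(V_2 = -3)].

4

Under do(V_2=-3), V_2's equation is replaced by V_2=-3 for every unit. Per-unit V_3: -8, 1, 10, 19, -2, 4. Mean = 4.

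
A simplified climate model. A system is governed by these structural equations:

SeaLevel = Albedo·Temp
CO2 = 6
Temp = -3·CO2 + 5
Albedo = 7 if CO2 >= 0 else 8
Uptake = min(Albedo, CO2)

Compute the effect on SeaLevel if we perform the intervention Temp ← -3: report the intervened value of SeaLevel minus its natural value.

70

Under do(Temp=-3), the mechanism Temp = -3·CO2 + 5 is discarded; Temp is fixed at -3.
Albedo = 7 if CO2 >= 0 else 8  [with CO2=6]  = 7
SeaLevel = Albedo·Temp  [with Albedo=7, Temp=-3]  = -21
Without intervention: Temp = -3·CO2 + 5  [with CO2=6]  = -13; Albedo = 7 if CO2 >= 0 else 8  [with CO2=6]  = 7; SeaLevel = Albedo·Temp  [with Albedo=7, Temp=-13]  = -91.
Change = -21 − (-91) = 70.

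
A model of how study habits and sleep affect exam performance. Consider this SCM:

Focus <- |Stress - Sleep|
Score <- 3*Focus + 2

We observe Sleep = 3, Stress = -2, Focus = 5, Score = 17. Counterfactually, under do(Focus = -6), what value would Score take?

The intervention breaks the incoming arrows to Focus: Focus <- |Stress - Sleep| no longer applies, and Focus = -6.
Score = 3*Focus + 2  [with Focus=-6]  = -16

-16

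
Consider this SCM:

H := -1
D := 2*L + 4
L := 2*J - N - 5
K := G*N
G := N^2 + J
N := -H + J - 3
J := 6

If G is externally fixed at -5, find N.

4

do(G=-5) replaces the equation G := N^2 + J with the constant G = -5.
N is not downstream of the intervention, so its value is determined by the original equations.
N = -H + J - 3  [with H=-1, J=6]  = 4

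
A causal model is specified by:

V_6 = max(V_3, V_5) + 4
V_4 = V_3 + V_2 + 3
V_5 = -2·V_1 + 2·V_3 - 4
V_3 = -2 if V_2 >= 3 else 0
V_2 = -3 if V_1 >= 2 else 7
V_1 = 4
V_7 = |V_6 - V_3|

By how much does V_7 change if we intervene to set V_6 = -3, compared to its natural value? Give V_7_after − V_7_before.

-1

Intervening sets V_6 = -3 and removes its equation (V_6 = max(V_3, V_5) + 4).
V_2 = -3 if V_1 >= 2 else 7  [with V_1=4]  = -3
V_3 = -2 if V_2 >= 3 else 0  [with V_2=-3]  = 0
V_7 = |V_6 - V_3|  [with V_6=-3, V_3=0]  = 3
Without intervention: V_2 = -3 if V_1 >= 2 else 7  [with V_1=4]  = -3; V_3 = -2 if V_2 >= 3 else 0  [with V_2=-3]  = 0; V_5 = -2·V_1 + 2·V_3 - 4  [with V_1=4, V_3=0]  = -12; V_6 = max(V_3, V_5) + 4  [with V_3=0, V_5=-12]  = 4; V_7 = |V_6 - V_3|  [with V_6=4, V_3=0]  = 4.
Change = 3 − 4 = -1.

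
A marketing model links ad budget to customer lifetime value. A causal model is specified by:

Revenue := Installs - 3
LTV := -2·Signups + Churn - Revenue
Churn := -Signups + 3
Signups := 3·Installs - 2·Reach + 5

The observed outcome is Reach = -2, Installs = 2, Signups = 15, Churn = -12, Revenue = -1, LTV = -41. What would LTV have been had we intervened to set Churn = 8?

Under do(Churn=8), the mechanism Churn := -Signups + 3 is discarded; Churn is fixed at 8.
Signups = 3·Installs - 2·Reach + 5  [with Installs=2, Reach=-2]  = 15
Revenue = Installs - 3  [with Installs=2]  = -1
LTV = -2·Signups + Churn - Revenue  [with Signups=15, Churn=8, Revenue=-1]  = -21

-21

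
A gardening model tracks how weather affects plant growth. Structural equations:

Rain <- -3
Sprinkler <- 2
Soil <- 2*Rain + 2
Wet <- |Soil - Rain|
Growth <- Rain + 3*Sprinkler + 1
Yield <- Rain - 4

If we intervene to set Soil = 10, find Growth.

4

do(Soil=10) replaces the equation Soil <- 2*Rain + 2 with the constant Soil = 10.
Growth is not downstream of the intervention, so its value is determined by the original equations.
Growth = Rain + 3*Sprinkler + 1  [with Rain=-3, Sprinkler=2]  = 4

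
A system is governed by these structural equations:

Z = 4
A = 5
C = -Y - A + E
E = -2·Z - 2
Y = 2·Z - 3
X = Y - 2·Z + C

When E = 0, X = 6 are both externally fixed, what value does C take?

The joint intervention fixes E = 0, X = 6, removing each variable's own equation.
Y = 2·Z - 3  [with Z=4]  = 5
C = -Y - A + E  [with Y=5, A=5, E=0]  = -10

-10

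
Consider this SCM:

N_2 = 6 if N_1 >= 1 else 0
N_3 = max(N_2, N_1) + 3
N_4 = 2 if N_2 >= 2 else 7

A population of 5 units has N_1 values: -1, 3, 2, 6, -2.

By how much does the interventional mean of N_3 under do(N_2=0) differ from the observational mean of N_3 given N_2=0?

2.2

do(N_2=0) breaks N_2's dependence on N_1. With N_2=0 fixed, N_3 across the units is 3, 6, 5, 9, 3, mean 5.2.
Conditioning on N_2=0 selects the 2 unit(s) with N_1 ∈ {-1, -2}. Their N_3 values: 3, 3. Mean = 3.
Difference = 5.2 − 3 = 2.2.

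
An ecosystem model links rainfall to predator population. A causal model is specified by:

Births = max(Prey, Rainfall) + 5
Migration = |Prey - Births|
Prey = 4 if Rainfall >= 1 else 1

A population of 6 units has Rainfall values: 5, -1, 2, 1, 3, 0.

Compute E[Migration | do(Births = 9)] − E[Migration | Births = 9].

Every unit gets Births=9 under the intervention. Migration values become 5, 8, 5, 5, 5, 8; E[Migration|do(Births=9)] = 6.
Observing Births=9 restricts to units where Births's equation naturally yields 9: Rainfall ∈ {2, 1, 3}. In that subpopulation Migration = 5, 5, 5, mean 5.
Difference = 6 − 5 = 1.

1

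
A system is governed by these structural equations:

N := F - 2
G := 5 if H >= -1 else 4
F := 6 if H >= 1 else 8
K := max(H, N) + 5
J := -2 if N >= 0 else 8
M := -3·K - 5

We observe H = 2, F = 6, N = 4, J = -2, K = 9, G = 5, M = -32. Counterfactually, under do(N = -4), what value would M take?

-26

The intervention breaks the incoming arrows to N: N := F - 2 no longer applies, and N = -4.
K = max(H, N) + 5  [with H=2, N=-4]  = 7
M = -3·K - 5  [with K=7]  = -26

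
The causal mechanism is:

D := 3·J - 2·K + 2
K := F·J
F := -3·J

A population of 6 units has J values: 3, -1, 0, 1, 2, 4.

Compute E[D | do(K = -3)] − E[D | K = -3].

Every unit gets K=-3 under the intervention. D values become 17, 5, 8, 11, 14, 20; E[D|do(K=-3)] = 12.5.
Conditioning on K=-3 selects the 2 unit(s) with J ∈ {-1, 1}. Their D values: 5, 11. Mean = 8.
Difference = 12.5 − 8 = 4.5.

4.5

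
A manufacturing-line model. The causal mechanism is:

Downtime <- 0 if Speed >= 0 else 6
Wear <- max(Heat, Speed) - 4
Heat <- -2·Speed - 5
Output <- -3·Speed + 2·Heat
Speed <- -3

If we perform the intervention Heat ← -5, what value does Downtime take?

6

do(Heat=-5) replaces the equation Heat <- -2·Speed - 5 with the constant Heat = -5.
Since Downtime is not a descendant of the intervened variable, it is unaffected.
Downtime = 0 if Speed >= 0 else 6  [with Speed=-3]  = 6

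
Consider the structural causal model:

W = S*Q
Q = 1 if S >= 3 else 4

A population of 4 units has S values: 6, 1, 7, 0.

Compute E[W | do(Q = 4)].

Under do(Q=4), Q's equation is replaced by Q=4 for every unit. Per-unit W: 24, 4, 28, 0. Mean = 14.

14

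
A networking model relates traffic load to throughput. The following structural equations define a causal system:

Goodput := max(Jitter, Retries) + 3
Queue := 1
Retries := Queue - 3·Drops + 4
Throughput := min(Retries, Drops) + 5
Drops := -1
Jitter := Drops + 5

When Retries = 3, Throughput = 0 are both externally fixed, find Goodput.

7

Setting Retries = 3, Throughput = 0 by intervention discards those variables' equations.
Jitter = Drops + 5  [with Drops=-1]  = 4
Goodput = max(Jitter, Retries) + 3  [with Jitter=4, Retries=3]  = 7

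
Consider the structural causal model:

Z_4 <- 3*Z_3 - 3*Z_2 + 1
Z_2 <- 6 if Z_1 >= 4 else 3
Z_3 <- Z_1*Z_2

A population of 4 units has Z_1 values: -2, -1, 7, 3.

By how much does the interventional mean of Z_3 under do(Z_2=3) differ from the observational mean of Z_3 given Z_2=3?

Under do(Z_2=3), Z_2's equation is replaced by Z_2=3 for every unit. Per-unit Z_3: -6, -3, 21, 9. Mean = 5.25.
Conditioning on Z_2=3 selects the 3 unit(s) with Z_1 ∈ {-2, -1, 3}. Their Z_3 values: -6, -3, 9. Mean = 0.
Difference = 5.25 − 0 = 5.25.

5.25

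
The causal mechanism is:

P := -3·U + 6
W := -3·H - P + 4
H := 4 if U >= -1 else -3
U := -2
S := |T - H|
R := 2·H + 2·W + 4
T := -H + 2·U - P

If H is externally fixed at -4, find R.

Under do(H=-4), the mechanism H := 4 if U >= -1 else -3 is discarded; H is fixed at -4.
P = -3·U + 6  [with U=-2]  = 12
W = -3·H - P + 4  [with H=-4, P=12]  = 4
R = 2·H + 2·W + 4  [with H=-4, W=4]  = 4

4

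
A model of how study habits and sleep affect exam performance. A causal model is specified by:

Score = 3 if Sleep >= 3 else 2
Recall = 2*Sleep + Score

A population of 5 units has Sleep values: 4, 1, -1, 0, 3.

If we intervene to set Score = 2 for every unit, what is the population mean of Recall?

do(Score=2) breaks Score's dependence on Sleep. With Score=2 fixed, Recall across the units is 10, 4, 0, 2, 8, mean 4.8.

4.8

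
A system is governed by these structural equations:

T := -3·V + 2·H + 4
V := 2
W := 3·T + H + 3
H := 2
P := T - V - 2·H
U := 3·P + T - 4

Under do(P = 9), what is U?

Intervening sets P = 9 and removes its equation (P := T - V - 2·H).
T = -3·V + 2·H + 4  [with V=2, H=2]  = 2
U = 3·P + T - 4  [with P=9, T=2]  = 25

25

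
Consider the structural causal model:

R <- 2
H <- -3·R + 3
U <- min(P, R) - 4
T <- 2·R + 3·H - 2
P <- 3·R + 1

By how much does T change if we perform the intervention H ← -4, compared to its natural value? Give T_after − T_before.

-3

Under do(H=-4), the mechanism H <- -3·R + 3 is discarded; H is fixed at -4.
T = 2·R + 3·H - 2  [with R=2, H=-4]  = -10
Without intervention: H = -3·R + 3  [with R=2]  = -3; T = 2·R + 3·H - 2  [with R=2, H=-3]  = -7.
Change = -10 − (-7) = -3.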